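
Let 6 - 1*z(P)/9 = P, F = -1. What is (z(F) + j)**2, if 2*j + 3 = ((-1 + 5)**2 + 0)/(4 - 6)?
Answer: 13225/4 ≈ 3306.3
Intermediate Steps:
z(P) = 54 - 9*P
j = -11/2 (j = -3/2 + (((-1 + 5)**2 + 0)/(4 - 6))/2 = -3/2 + ((4**2 + 0)/(-2))/2 = -3/2 + ((16 + 0)*(-1/2))/2 = -3/2 + (16*(-1/2))/2 = -3/2 + (1/2)*(-8) = -3/2 - 4 = -11/2 ≈ -5.5000)
(z(F) + j)**2 = ((54 - 9*(-1)) - 11/2)**2 = ((54 + 9) - 11/2)**2 = (63 - 11/2)**2 = (115/2)**2 = 13225/4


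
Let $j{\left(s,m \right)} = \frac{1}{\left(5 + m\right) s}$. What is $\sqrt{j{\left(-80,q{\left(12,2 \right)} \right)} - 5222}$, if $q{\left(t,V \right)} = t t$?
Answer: $\frac{3 i \sqrt{5152605505}}{2980} \approx 72.263 i$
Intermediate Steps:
$q{\left(t,V \right)} = t^{2}$
$j{\left(s,m \right)} = \frac{1}{s \left(5 + m\right)}$
$\sqrt{j{\left(-80,q{\left(12,2 \right)} \right)} - 5222} = \sqrt{\frac{1}{\left(-80\right) \left(5 + 12^{2}\right)} - 5222} = \sqrt{- \frac{1}{80 \left(5 + 144\right)} - 5222} = \sqrt{- \frac{1}{80 \cdot 149} - 5222} = \sqrt{\left(- \frac{1}{80}\right) \frac{1}{149} - 5222} = \sqrt{- \frac{1}{11920} - 5222} = \sqrt{- \frac{62246241}{11920}} = \frac{3 i \sqrt{5152605505}}{2980}$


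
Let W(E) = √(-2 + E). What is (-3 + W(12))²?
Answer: (3 - √10)² ≈ 0.026334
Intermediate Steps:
(-3 + W(12))² = (-3 + √(-2 + 12))² = (-3 + √10)²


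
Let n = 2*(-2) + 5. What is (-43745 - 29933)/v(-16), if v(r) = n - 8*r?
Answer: -73678/129 ≈ -571.15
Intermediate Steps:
n = 1 (n = -4 + 5 = 1)
v(r) = 1 - 8*r
(-43745 - 29933)/v(-16) = (-43745 - 29933)/(1 - 8*(-16)) = -73678/(1 + 128) = -73678/129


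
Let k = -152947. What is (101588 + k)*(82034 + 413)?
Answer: -4234395473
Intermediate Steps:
(101588 + k)*(82034 + 413) = (101588 - 152947)*(82034 + 413) = -51359*82447 = -4234395473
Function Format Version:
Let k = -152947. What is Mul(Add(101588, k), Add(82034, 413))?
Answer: -4234395473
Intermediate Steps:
Mul(Add(101588, k), Add(82034, 413)) = Mul(Add(101588, -152947), Add(82034, 413)) = Mul(-51359, 82447) = -4234395473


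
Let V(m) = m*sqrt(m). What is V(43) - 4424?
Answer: -4424 + 43*sqrt(43) ≈ -4142.0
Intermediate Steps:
V(m) = m**(3/2)
V(43) - 4424 = 43**(3/2) - 4424 = 43*sqrt(43) - 4424 = -4424 + 43*sqrt(43)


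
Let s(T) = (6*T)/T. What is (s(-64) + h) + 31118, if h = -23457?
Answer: 7667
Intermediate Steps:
s(T) = 6
(s(-64) + h) + 31118 = (6 - 23457) + 31118 = -23451 + 31118 = 7667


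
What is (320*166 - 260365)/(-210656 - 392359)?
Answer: 41449/120603 ≈ 0.34368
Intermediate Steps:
(320*166 - 260365)/(-210656 - 392359) = (53120 - 260365)/(-603015) = -207245*(-1/603015) = 41449/120603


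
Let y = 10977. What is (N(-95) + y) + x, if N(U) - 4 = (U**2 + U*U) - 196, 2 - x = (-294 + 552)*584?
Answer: -121835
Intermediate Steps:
x = -150670 (x = 2 - (-294 + 552)*584 = 2 - 258*584 = 2 - 1*150672 = 2 - 150672 = -150670)
N(U) = -192 + 2*U**2 (N(U) = 4 + ((U**2 + U*U) - 196) = 4 + ((U**2 + U**2) - 196) = 4 + (2*U**2 - 196) = 4 + (-196 + 2*U**2) = -192 + 2*U**2)
(N(-95) + y) + x = ((-192 + 2*(-95)**2) + 10977) - 150670 = ((-192 + 2*9025) + 10977) - 150670 = ((-192 + 18050) + 10977) - 150670 = (17858 + 10977) - 150670 = 28835 - 150670 = -121835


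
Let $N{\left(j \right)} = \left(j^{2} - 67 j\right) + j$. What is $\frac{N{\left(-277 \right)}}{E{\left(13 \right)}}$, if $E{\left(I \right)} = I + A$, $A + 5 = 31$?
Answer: $\frac{95011}{39} \approx 2436.2$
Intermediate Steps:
$A = 26$ ($A = -5 + 31 = 26$)
$N{\left(j \right)} = j^{2} - 66 j$
$E{\left(I \right)} = 26 + I$ ($E{\left(I \right)} = I + 26 = 26 + I$)
$\frac{N{\left(-277 \right)}}{E{\left(13 \right)}} = \frac{\left(-277\right) \left(-66 - 277\right)}{26 + 13} = \frac{\left(-277\right) \left(-343\right)}{39} = 95011 \cdot \frac{1}{39} = \frac{95011}{39}$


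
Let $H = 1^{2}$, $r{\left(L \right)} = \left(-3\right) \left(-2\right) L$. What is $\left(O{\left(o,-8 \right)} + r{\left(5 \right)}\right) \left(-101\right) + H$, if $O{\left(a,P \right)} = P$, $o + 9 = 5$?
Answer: $-2221$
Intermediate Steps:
$o = -4$ ($o = -9 + 5 = -4$)
$r{\left(L \right)} = 6 L$
$H = 1$
$\left(O{\left(o,-8 \right)} + r{\left(5 \right)}\right) \left(-101\right) + H = \left(-8 + 6 \cdot 5\right) \left(-101\right) + 1 = \left(-8 + 30\right) \left(-101\right) + 1 = 22 \left(-101\right) + 1 = -2222 + 1 = -2221$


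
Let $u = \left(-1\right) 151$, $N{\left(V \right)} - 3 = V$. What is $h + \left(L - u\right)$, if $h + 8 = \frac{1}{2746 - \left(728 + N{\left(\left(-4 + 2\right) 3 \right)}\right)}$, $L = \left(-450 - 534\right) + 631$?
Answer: $- \frac{424409}{2021} \approx -210.0$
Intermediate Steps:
$N{\left(V \right)} = 3 + V$
$u = -151$
$L = -353$ ($L = -984 + 631 = -353$)
$h = - \frac{16167}{2021}$ ($h = -8 + \frac{1}{2746 - \left(731 + \left(-4 + 2\right) 3\right)} = -8 + \frac{1}{2746 - \left(731 - 6\right)} = -8 + \frac{1}{2746 - 725} = -8 + \frac{1}{2021} = - \frac{16167}{2021} \approx -7.9995$)
$h + \left(L - u\right) = - \frac{16167}{2021} - 202 = - \frac{424409}{2021}$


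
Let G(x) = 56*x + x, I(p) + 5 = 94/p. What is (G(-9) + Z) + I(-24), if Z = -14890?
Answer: -184943/12 ≈ -15412.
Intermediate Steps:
I(p) = -5 + 94/p
G(x) = 57*x
(G(-9) + Z) + I(-24) = (57*(-9) - 14890) + (-5 + 94/(-24)) = (-513 - 14890) + (-5 + 94*(-1/24)) = -15403 + (-5 - 47/12) = -15403 - 107/12 = -184943/12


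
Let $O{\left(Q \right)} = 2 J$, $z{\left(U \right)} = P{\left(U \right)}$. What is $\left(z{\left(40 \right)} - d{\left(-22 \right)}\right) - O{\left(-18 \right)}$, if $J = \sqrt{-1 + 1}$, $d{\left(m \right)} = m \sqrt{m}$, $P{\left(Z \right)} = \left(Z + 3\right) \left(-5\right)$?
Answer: $-215 + 22 i \sqrt{22} \approx -215.0 + 103.19 i$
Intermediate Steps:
$P{\left(Z \right)} = -15 - 5 Z$ ($P{\left(Z \right)} = \left(3 + Z\right) \left(-5\right) = -15 - 5 Z$)
$z{\left(U \right)} = -15 - 5 U$
$d{\left(m \right)} = m^{\frac{3}{2}}$
$J = 0$ ($J = \sqrt{0} = 0$)
$O{\left(Q \right)} = 0$ ($O{\left(Q \right)} = 2 \cdot 0 = 0$)
$\left(z{\left(40 \right)} - d{\left(-22 \right)}\right) - O{\left(-18 \right)} = \left(\left(-15 - 200\right) - \left(-22\right)^{\frac{3}{2}}\right) - 0 = \left(\left(-15 - 200\right) - - 22 i \sqrt{22}\right) + 0 = \left(-215 + 22 i \sqrt{22}\right) + 0 = -215 + 22 i \sqrt{22}$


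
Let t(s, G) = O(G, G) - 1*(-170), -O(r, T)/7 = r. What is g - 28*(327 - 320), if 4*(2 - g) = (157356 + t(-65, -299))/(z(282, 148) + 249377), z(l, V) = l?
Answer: -193895003/998636 ≈ -194.16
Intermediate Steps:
O(r, T) = -7*r
t(s, G) = 170 - 7*G (t(s, G) = -7*G - 1*(-170) = -7*G + 170 = 170 - 7*G)
g = 1837653/998636 (g = 2 - (157356 + (170 - 7*(-299)))/(4*(282 + 249377)) = 2 - (157356 + (170 + 2093))/(4*249659) = 2 - (157356 + 2263)/(4*249659) = 2 - 159619/(4*249659) = 2 - ¼*159619/249659 = 2 - 159619/998636 = 1837653/998636 ≈ 1.8402)
g - 28*(327 - 320) = 1837653/998636 - 28*(327 - 320) = 1837653/998636 - 28*7 = 1837653/998636 - 196 = -193895003/998636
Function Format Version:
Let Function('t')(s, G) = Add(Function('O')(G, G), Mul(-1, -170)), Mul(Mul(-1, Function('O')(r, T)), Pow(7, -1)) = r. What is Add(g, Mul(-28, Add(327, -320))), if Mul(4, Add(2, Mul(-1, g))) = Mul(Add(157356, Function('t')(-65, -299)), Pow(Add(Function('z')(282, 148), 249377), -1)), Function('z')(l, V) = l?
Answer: Rational(-193895003, 998636) ≈ -194.16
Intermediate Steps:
Function('O')(r, T) = Mul(-7, r)
Function('t')(s, G) = Add(170, Mul(-7, G)) (Function('t')(s, G) = Add(Mul(-7, G), Mul(-1, -170)) = Add(Mul(-7, G), 170) = Add(170, Mul(-7, G)))
g = Rational(1837653, 998636) (g = Add(2, Mul(Rational(-1, 4), Mul(Add(157356, Add(170, Mul(-7, -299))), Pow(Add(282, 249377), -1)))) = Add(2, Mul(Rational(-1, 4), Mul(Add(157356, Add(170, 2093)), Pow(249659, -1)))) = Add(2, Mul(Rational(-1, 4), Mul(Add(157356, 2263), Rational(1, 249659)))) = Add(2, Mul(Rational(-1, 4), Mul(159619, Rational(1, 249659)))) = Add(2, Mul(Rational(-1, 4), Rational(159619, 249659))) = Add(2, Rational(-159619, 998636)) = Rational(1837653, 998636) ≈ 1.8402)
Add(g, Mul(-28, Add(327, -320))) = Add(Rational(1837653, 998636), Mul(-28, Add(327, -320))) = Add(Rational(1837653, 998636), Mul(-28, 7)) = Add(Rational(1837653, 998636), -196) = Rational(-193895003, 998636)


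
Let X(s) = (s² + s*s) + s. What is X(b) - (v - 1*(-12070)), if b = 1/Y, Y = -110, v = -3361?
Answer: -26344752/3025 ≈ -8709.0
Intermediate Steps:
b = -1/110 (b = 1/(-110) = -1/110 ≈ -0.0090909)
X(s) = s + 2*s² (X(s) = (s² + s²) + s = 2*s² + s = s + 2*s²)
X(b) - (v - 1*(-12070)) = -(1 + 2*(-1/110))/110 - (-3361 - 1*(-12070)) = -(1 - 1/55)/110 - (-3361 + 12070) = -1/110*54/55 - 1*8709 = -27/3025 - 8709 = -26344752/3025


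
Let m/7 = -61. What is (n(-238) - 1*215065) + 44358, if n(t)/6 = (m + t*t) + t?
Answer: 165167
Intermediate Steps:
m = -427 (m = 7*(-61) = -427)
n(t) = -2562 + 6*t + 6*t**2 (n(t) = 6*((-427 + t*t) + t) = 6*((-427 + t**2) + t) = 6*(-427 + t + t**2) = -2562 + 6*t + 6*t**2)
(n(-238) - 1*215065) + 44358 = ((-2562 + 6*(-238) + 6*(-238)**2) - 1*215065) + 44358 = ((-2562 - 1428 + 6*56644) - 215065) + 44358 = ((-2562 - 1428 + 339864) - 215065) + 44358 = (335874 - 215065) + 44358 = 120809 + 44358 = 165167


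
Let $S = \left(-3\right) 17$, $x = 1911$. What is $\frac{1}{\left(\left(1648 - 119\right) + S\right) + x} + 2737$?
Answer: $\frac{9275694}{3389} \approx 2737.0$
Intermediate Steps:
$S = -51$
$\frac{1}{\left(\left(1648 - 119\right) + S\right) + x} + 2737 = \frac{1}{\left(\left(1648 - 119\right) - 51\right) + 1911} + 2737 = \frac{1}{\left(1529 - 51\right) + 1911} + 2737 = \frac{1}{1478 + 1911} + 2737 = \frac{1}{3389} + 2737 = \frac{9275694}{3389}$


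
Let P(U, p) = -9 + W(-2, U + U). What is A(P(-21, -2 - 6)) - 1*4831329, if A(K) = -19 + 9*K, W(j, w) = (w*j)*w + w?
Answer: -4863559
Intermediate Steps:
W(j, w) = w + j*w² (W(j, w) = (j*w)*w + w = j*w² + w = w + j*w²)
P(U, p) = -9 + 2*U*(1 - 4*U) (P(U, p) = -9 + (U + U)*(1 - 2*(U + U)) = -9 + (2*U)*(1 - 4*U) = -9 + 2*U*(1 - 4*U))
A(P(-21, -2 - 6)) - 1*4831329 = (-19 + 9*(-9 - 8*(-21)² + 2*(-21))) - 1*4831329 = (-19 + 9*(-9 - 8*441 - 42)) - 4831329 = (-19 + 9*(-9 - 3528 - 42)) - 4831329 = (-19 + 9*(-3579)) - 4831329 = (-19 - 32211) - 4831329 = -32230 - 4831329 = -4863559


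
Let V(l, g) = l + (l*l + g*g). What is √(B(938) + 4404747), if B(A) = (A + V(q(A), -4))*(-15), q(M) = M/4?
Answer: √14248263/2 ≈ 1887.3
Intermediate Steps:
q(M) = M/4 (q(M) = M*(¼) = M/4)
V(l, g) = l + g² + l² (V(l, g) = l + (l² + g²) = l + (g² + l²) = l + g² + l²)
B(A) = -240 - 75*A/4 - 15*A²/16 (B(A) = (A + (A/4 + (-4)² + (A/4)²))*(-15) = (A + (A/4 + 16 + A²/16))*(-15) = (A + (16 + A/4 + A²/16))*(-15) = (16 + A²/16 + 5*A/4)*(-15) = -240 - 75*A/4 - 15*A²/16)
√(B(938) + 4404747) = √((-240 - 75/4*938 - 15/16*938²) + 4404747) = √((-240 - 35175/2 - 15/16*879844) + 4404747) = √((-240 - 35175/2 - 3299415/4) + 4404747) = √(-3370725/4 + 4404747) = √(14248263/4) = √14248263/2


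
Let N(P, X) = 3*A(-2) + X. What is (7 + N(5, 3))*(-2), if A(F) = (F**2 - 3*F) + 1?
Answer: -86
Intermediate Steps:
A(F) = 1 + F**2 - 3*F
N(P, X) = 33 + X (N(P, X) = 3*(1 + (-2)**2 - 3*(-2)) + X = 3*(1 + 4 + 6) + X = 3*11 + X = 33 + X)
(7 + N(5, 3))*(-2) = (7 + (33 + 3))*(-2) = (7 + 36)*(-2) = 43*(-2) = -86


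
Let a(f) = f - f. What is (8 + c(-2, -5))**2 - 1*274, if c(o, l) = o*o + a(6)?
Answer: -130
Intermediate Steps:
a(f) = 0
c(o, l) = o**2 (c(o, l) = o*o + 0 = o**2 + 0 = o**2)
(8 + c(-2, -5))**2 - 1*274 = (8 + (-2)**2)**2 - 1*274 = (8 + 4)**2 - 274 = 12**2 - 274 = 144 - 274 = -130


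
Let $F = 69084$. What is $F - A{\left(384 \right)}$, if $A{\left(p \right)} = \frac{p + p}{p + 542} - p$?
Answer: $\frac{32163300}{463} \approx 69467.0$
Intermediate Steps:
$A{\left(p \right)} = - p + \frac{2 p}{542 + p}$ ($A{\left(p \right)} = \frac{2 p}{542 + p} - p = - p + \frac{2 p}{542 + p}$)
$F - A{\left(384 \right)} = 69084 - \left(-1\right) 384 \frac{1}{542 + 384} \left(540 + 384\right) = 69084 - \left(-1\right) 384 \cdot \frac{1}{926} \cdot 924 = 69084 - - \frac{177408}{463} = 69084 + \frac{177408}{463} = \frac{32163300}{463}$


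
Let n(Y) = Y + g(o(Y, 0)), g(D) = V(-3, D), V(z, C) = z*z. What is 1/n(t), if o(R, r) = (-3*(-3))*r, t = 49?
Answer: 1/58 ≈ 0.017241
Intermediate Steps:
o(R, r) = 9*r
V(z, C) = z²
g(D) = 9 (g(D) = (-3)² = 9)
n(Y) = 9 + Y (n(Y) = Y + 9 = 9 + Y)
1/n(t) = 1/(9 + 49) = 1/58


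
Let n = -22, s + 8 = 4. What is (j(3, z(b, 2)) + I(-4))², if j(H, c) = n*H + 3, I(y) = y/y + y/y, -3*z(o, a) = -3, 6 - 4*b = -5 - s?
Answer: 3721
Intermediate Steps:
s = -4 (s = -8 + 4 = -4)
b = 7/4 (b = 3/2 - (-5 - 1*(-4))/4 = 3/2 - (-5 + 4)/4 = 3/2 - ¼*(-1) = 3/2 + ¼ = 7/4 ≈ 1.7500)
z(o, a) = 1 (z(o, a) = -⅓*(-3) = 1)
I(y) = 2 (I(y) = 1 + 1 = 2)
j(H, c) = 3 - 22*H (j(H, c) = -22*H + 3 = 3 - 22*H)
(j(3, z(b, 2)) + I(-4))² = ((3 - 22*3) + 2)² = ((3 - 66) + 2)² = (-63 + 2)² = (-61)² = 3721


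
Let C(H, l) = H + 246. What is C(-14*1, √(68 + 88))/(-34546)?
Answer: -116/17273 ≈ -0.0067157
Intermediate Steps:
C(H, l) = 246 + H
C(-14*1, √(68 + 88))/(-34546) = (246 - 14*1)/(-34546) = (246 - 14)*(-1/34546) = 232*(-1/34546) = -116/17273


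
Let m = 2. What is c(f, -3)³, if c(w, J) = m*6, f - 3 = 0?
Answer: 1728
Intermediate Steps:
f = 3 (f = 3 + 0 = 3)
c(w, J) = 12 (c(w, J) = 2*6 = 12)
c(f, -3)³ = 12³ = 1728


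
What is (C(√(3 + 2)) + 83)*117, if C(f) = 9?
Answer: 10764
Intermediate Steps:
(C(√(3 + 2)) + 83)*117 = (9 + 83)*117 = 92*117 = 10764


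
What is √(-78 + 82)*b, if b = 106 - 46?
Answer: 120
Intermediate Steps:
b = 60
√(-78 + 82)*b = √(-78 + 82)*60 = √4*60 = 2*60 = 120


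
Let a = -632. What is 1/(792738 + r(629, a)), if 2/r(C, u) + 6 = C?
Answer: 623/493875776 ≈ 1.2615e-6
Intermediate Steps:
r(C, u) = 2/(-6 + C)
1/(792738 + r(629, a)) = 1/(792738 + 2/(-6 + 629)) = 1/(792738 + 2/623) = 1/(493875776/623) = 623/493875776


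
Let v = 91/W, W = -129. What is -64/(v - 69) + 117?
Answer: 33135/281 ≈ 117.92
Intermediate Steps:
v = -91/129 (v = 91/(-129) = 91*(-1/129) = -91/129 ≈ -0.70543)
-64/(v - 69) + 117 = -64/(-91/129 - 69) + 117 = -64/(-8992/129) + 117 = -129/8992*(-64) + 117 = 258/281 + 117 = 33135/281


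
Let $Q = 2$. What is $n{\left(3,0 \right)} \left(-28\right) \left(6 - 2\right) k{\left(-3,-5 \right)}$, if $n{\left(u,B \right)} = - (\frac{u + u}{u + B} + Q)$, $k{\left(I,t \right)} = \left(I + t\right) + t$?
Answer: $-5824$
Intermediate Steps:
$k{\left(I,t \right)} = I + 2 t$
$n{\left(u,B \right)} = -2 - \frac{2 u}{B + u}$ ($n{\left(u,B \right)} = - (\frac{u + u}{u + B} + 2) = - (\frac{2 u}{B + u} + 2) = - (2 + \frac{2 u}{B + u}) = -2 - \frac{2 u}{B + u}$)
$n{\left(3,0 \right)} \left(-28\right) \left(6 - 2\right) k{\left(-3,-5 \right)} = \frac{2 \left(\left(-1\right) 0 - 6\right)}{0 + 3} \left(-28\right) \left(6 - 2\right) \left(-3 + 2 \left(-5\right)\right) = \frac{2 \left(0 - 6\right)}{3} \left(-28\right) 4 \left(-3 - 10\right) = 2 \cdot \frac{1}{3} \left(-6\right) \left(-28\right) 4 \left(-13\right) = \left(-4\right) \left(-28\right) \left(-52\right) = 112 \left(-52\right) = -5824$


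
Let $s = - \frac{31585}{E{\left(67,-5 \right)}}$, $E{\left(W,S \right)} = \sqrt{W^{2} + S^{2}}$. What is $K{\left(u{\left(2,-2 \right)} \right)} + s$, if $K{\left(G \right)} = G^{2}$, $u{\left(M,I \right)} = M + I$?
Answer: $- \frac{31585 \sqrt{4514}}{4514} \approx -470.11$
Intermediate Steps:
$u{\left(M,I \right)} = I + M$
$E{\left(W,S \right)} = \sqrt{S^{2} + W^{2}}$
$s = - \frac{31585 \sqrt{4514}}{4514}$ ($s = - \frac{31585}{\sqrt{\left(-5\right)^{2} + 67^{2}}} = - \frac{31585}{\sqrt{25 + 4489}} = - \frac{31585}{\sqrt{4514}} = - 31585 \frac{\sqrt{4514}}{4514} = - \frac{31585 \sqrt{4514}}{4514} \approx -470.11$)
$K{\left(u{\left(2,-2 \right)} \right)} + s = \left(-2 + 2\right)^{2} - \frac{31585 \sqrt{4514}}{4514} = 0^{2} - \frac{31585 \sqrt{4514}}{4514} = 0 - \frac{31585 \sqrt{4514}}{4514} = - \frac{31585 \sqrt{4514}}{4514}$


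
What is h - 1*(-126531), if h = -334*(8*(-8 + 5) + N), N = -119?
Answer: 174293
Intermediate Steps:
h = 47762 (h = -334*(8*(-8 + 5) - 119) = -334*(8*(-3) - 119) = -334*(-24 - 119) = -334*(-143) = 47762)
h - 1*(-126531) = 47762 - 1*(-126531) = 47762 + 126531 = 174293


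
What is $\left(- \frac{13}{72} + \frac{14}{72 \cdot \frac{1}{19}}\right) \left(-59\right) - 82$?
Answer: $- \frac{20831}{72} \approx -289.32$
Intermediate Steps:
$\left(- \frac{13}{72} + \frac{14}{72 \cdot \frac{1}{19}}\right) \left(-59\right) - 82 = \left(\left(-13\right) \frac{1}{72} + \frac{14}{72 \cdot \frac{1}{19}}\right) \left(-59\right) - 82 = \left(- \frac{13}{72} + \frac{14}{\frac{72}{19}}\right) \left(-59\right) - 82 = \left(- \frac{13}{72} + 14 \cdot \frac{19}{72}\right) \left(-59\right) - 82 = \left(- \frac{13}{72} + \frac{133}{36}\right) \left(-59\right) - 82 = \frac{253}{72} \left(-59\right) - 82 = - \frac{14927}{72} - 82 = - \frac{20831}{72}$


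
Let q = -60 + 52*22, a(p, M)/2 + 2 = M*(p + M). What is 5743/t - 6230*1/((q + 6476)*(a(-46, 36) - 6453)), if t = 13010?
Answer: 2226324539/5042129580 ≈ 0.44154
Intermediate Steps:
a(p, M) = -4 + 2*M*(M + p) (a(p, M) = -4 + 2*(M*(p + M)) = -4 + 2*(M*(M + p)) = -4 + 2*M*(M + p))
q = 1084 (q = -60 + 1144 = 1084)
5743/t - 6230*1/((q + 6476)*(a(-46, 36) - 6453)) = 5743/13010 - 6230*1/((1084 + 6476)*((-4 + 2*36² + 2*36*(-46)) - 6453)) = 5743*(1/13010) - 6230*1/(7560*((-4 + 2*1296 - 3312) - 6453)) = 5743/13010 - 6230*1/(7560*((-4 + 2592 - 3312) - 6453)) = 5743/13010 - 6230*1/(7560*(-724 - 6453)) = 5743/13010 - 6230/(7560*(-7177)) = 5743/13010 - 6230/(-54258120) = 5743/13010 - 6230*(-1/54258120) = 5743/13010 + 89/775116 = 2226324539/5042129580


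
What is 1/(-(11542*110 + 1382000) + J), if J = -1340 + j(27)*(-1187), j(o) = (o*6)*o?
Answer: -1/7844898 ≈ -1.2747e-7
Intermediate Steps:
j(o) = 6*o² (j(o) = (6*o)*o = 6*o²)
J = -5193278 (J = -1340 + (6*27²)*(-1187) = -1340 + (6*729)*(-1187) = -1340 + 4374*(-1187) = -1340 - 5191938 = -5193278)
1/(-(11542*110 + 1382000) + J) = 1/(-(11542*110 + 1382000) - 5193278) = 1/(-(1269620 + 1382000) - 5193278) = 1/(-1*2651620 - 5193278) = 1/(-2651620 - 5193278) = 1/(-7844898) = -1/7844898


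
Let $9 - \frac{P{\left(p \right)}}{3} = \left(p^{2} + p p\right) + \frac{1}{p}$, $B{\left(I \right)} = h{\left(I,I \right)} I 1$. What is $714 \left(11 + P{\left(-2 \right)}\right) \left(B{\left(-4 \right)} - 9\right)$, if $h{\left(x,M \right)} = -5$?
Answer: $121737$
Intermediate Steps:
$B{\left(I \right)} = - 5 I$ ($B{\left(I \right)} = - 5 I 1 = - 5 I$)
$P{\left(p \right)} = 27 - 6 p^{2} - \frac{3}{p}$ ($P{\left(p \right)} = 27 - 3 \left(\left(p^{2} + p p\right) + \frac{1}{p}\right) = 27 - 3 \left(\left(p^{2} + p^{2}\right) + \frac{1}{p}\right) = 27 - 3 \left(2 p^{2} + \frac{1}{p}\right) = 27 - 3 \left(\frac{1}{p} + 2 p^{2}\right) = 27 - \left(\frac{3}{p} + 6 p^{2}\right) = 27 - 6 p^{2} - \frac{3}{p}$)
$714 \left(11 + P{\left(-2 \right)}\right) \left(B{\left(-4 \right)} - 9\right) = 714 \left(11 - \left(-27 + 24 - \frac{3}{2}\right)\right) \left(\left(-5\right) \left(-4\right) - 9\right) = 714 \left(11 - - \frac{9}{2}\right) \left(20 - 9\right) = 714 \left(11 + \left(27 - 24 + \frac{3}{2}\right)\right) 11 = 714 \left(11 + \frac{9}{2}\right) 11 = 714 \cdot \frac{31}{2} \cdot 11 = 714 \cdot \frac{341}{2} = 121737$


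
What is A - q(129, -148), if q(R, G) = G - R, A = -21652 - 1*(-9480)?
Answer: -11895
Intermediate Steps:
A = -12172 (A = -21652 + 9480 = -12172)
A - q(129, -148) = -12172 - (-148 - 1*129) = -12172 - (-148 - 129) = -12172 - 1*(-277) = -12172 + 277 = -11895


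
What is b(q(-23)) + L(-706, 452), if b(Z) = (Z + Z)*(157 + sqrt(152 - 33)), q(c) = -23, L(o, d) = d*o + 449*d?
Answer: -123386 - 46*sqrt(119) ≈ -1.2389e+5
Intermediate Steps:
L(o, d) = 449*d + d*o
b(Z) = 2*Z*(157 + sqrt(119)) (b(Z) = (2*Z)*(157 + sqrt(119)) = 2*Z*(157 + sqrt(119)))
b(q(-23)) + L(-706, 452) = 2*(-23)*(157 + sqrt(119)) + 452*(449 - 706) = (-7222 - 46*sqrt(119)) + 452*(-257) = (-7222 - 46*sqrt(119)) - 116164 = -123386 - 46*sqrt(119)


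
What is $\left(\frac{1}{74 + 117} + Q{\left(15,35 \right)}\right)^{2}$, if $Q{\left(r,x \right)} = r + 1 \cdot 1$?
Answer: $\frac{9345249}{36481} \approx 256.17$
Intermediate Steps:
$Q{\left(r,x \right)} = 1 + r$ ($Q{\left(r,x \right)} = r + 1 = 1 + r$)
$\left(\frac{1}{74 + 117} + Q{\left(15,35 \right)}\right)^{2} = \left(\frac{1}{74 + 117} + \left(1 + 15\right)\right)^{2} = \left(\frac{1}{191} + 16\right)^{2} = \left(\frac{3057}{191}\right)^{2} = \frac{9345249}{36481}$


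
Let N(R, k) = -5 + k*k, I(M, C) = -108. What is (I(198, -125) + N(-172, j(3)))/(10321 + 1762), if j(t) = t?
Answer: -104/12083 ≈ -0.0086071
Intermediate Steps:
N(R, k) = -5 + k²
(I(198, -125) + N(-172, j(3)))/(10321 + 1762) = (-108 + (-5 + 3²))/(10321 + 1762) = (-108 + (-5 + 9))/12083 = (-108 + 4)*(1/12083) = -104*1/12083 = -104/12083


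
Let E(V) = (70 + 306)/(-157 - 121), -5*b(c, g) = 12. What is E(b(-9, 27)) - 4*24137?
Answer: -13420360/139 ≈ -96549.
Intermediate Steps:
b(c, g) = -12/5 (b(c, g) = -1/5*12 = -12/5)
E(V) = -188/139 (E(V) = 376/(-278) = 376*(-1/278) = -188/139)
E(b(-9, 27)) - 4*24137 = -188/139 - 4*24137 = -188/139 - 1*96548 = -188/139 - 96548 = -13420360/139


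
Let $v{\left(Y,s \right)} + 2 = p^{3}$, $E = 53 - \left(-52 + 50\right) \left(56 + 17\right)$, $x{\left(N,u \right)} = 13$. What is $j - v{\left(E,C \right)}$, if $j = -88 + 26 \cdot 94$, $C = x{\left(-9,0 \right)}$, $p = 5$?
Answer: $2233$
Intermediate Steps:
$E = 199$ ($E = 53 - \left(-2\right) 73 = 53 - -146 = 53 + 146 = 199$)
$C = 13$
$v{\left(Y,s \right)} = 123$ ($v{\left(Y,s \right)} = -2 + 5^{3} = -2 + 125 = 123$)
$j = 2356$ ($j = -88 + 2444 = 2356$)
$j - v{\left(E,C \right)} = 2356 - 123 = 2233$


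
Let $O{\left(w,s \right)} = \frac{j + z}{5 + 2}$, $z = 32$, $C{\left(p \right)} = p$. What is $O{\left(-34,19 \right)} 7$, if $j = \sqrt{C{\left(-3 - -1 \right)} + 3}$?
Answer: $33$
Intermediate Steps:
$j = 1$ ($j = \sqrt{\left(-3 - -1\right) + 3} = \sqrt{\left(-3 + 1\right) + 3} = \sqrt{-2 + 3} = \sqrt{1} = 1$)
$O{\left(w,s \right)} = \frac{33}{7}$ ($O{\left(w,s \right)} = \frac{1 + 32}{5 + 2} = \frac{33}{7}$)
$O{\left(-34,19 \right)} 7 = \frac{33}{7} \cdot 7 = 33$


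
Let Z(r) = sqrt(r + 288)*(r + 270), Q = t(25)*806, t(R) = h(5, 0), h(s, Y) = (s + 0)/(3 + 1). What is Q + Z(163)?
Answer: 2015/2 + 433*sqrt(451) ≈ 10203.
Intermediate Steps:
h(s, Y) = s/4
t(R) = 5/4 (t(R) = (1/4)*5 = 5/4)
Q = 2015/2 (Q = (5/4)*806 = 2015/2 ≈ 1007.5)
Z(r) = sqrt(288 + r)*(270 + r)
Q + Z(163) = 2015/2 + sqrt(288 + 163)*(270 + 163) = 2015/2 + sqrt(451)*433 = 2015/2 + 433*sqrt(451)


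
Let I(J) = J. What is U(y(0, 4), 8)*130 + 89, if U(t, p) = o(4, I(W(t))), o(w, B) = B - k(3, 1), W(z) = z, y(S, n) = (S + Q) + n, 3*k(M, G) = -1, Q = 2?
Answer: 2737/3 ≈ 912.33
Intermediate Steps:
k(M, G) = -⅓ (k(M, G) = (⅓)*(-1) = -⅓)
y(S, n) = 2 + S + n (y(S, n) = (S + 2) + n = (2 + S) + n = 2 + S + n)
o(w, B) = ⅓ + B (o(w, B) = B - 1*(-⅓) = B + ⅓ = ⅓ + B)
U(t, p) = ⅓ + t
U(y(0, 4), 8)*130 + 89 = (⅓ + (2 + 0 + 4))*130 + 89 = (⅓ + 6)*130 + 89 = (19/3)*130 + 89 = 2470/3 + 89 = 2737/3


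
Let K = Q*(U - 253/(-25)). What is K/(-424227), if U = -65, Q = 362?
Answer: 496664/10605675 ≈ 0.046830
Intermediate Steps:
K = -496664/25 (K = 362*(-65 - 253/(-25)) = 362*(-65 - 253*(-1/25)) = 362*(-65 + 253/25) = 362*(-1372/25) = -496664/25 ≈ -19867.)
K/(-424227) = -496664/25/(-424227) = -496664/25*(-1/424227) = 496664/10605675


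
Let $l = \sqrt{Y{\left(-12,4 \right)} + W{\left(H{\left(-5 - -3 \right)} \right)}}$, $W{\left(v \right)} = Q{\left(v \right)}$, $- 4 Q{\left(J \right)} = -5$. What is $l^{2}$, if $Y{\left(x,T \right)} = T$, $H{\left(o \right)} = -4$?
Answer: $\frac{21}{4} \approx 5.25$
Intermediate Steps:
$Q{\left(J \right)} = \frac{5}{4}$ ($Q{\left(J \right)} = \left(- \frac{1}{4}\right) \left(-5\right) = \frac{5}{4}$)
$W{\left(v \right)} = \frac{5}{4}$
$l = \frac{\sqrt{21}}{2}$ ($l = \sqrt{4 + \frac{5}{4}} = \sqrt{\frac{21}{4}} = \frac{\sqrt{21}}{2} \approx 2.2913$)
$l^{2} = \left(\frac{\sqrt{21}}{2}\right)^{2} = \frac{21}{4}$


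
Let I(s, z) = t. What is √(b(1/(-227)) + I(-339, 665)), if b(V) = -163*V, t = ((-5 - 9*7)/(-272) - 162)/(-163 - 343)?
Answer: √54764019222/229724 ≈ 1.0187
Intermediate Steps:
t = 647/2024 (t = ((-5 - 63)*(-1/272) - 162)/(-506) = (-68*(-1/272) - 162)*(-1/506) = (¼ - 162)*(-1/506) = -647/4*(-1/506) = 647/2024 ≈ 0.31966)
I(s, z) = 647/2024
√(b(1/(-227)) + I(-339, 665)) = √(-163/(-227) + 647/2024) = √(-163*(-1/227) + 647/2024) = √(163/227 + 647/2024) = √(476781/459448) = √54764019222/229724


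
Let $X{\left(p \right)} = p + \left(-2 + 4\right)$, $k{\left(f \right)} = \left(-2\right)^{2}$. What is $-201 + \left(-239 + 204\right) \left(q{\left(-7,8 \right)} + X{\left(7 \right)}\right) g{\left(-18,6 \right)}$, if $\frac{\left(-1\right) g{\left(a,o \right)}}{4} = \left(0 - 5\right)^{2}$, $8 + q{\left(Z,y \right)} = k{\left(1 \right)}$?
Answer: $17299$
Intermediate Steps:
$k{\left(f \right)} = 4$
$X{\left(p \right)} = 2 + p$ ($X{\left(p \right)} = p + 2 = 2 + p$)
$q{\left(Z,y \right)} = -4$ ($q{\left(Z,y \right)} = -8 + 4 = -4$)
$g{\left(a,o \right)} = -100$ ($g{\left(a,o \right)} = - 4 \left(0 - 5\right)^{2} = - 4 \left(-5\right)^{2} = \left(-4\right) 25 = -100$)
$-201 + \left(-239 + 204\right) \left(q{\left(-7,8 \right)} + X{\left(7 \right)}\right) g{\left(-18,6 \right)} = -201 + \left(-239 + 204\right) \left(-4 + \left(2 + 7\right)\right) \left(-100\right) = -201 + - 35 \left(-4 + 9\right) \left(-100\right) = -201 + \left(-35\right) 5 \left(-100\right) = -201 - -17500 = -201 + 17500 = 17299$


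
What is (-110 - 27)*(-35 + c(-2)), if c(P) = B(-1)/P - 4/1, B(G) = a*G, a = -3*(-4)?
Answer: 4521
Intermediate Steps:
a = 12
B(G) = 12*G
c(P) = -4 - 12/P (c(P) = (12*(-1))/P - 4/1 = -12/P - 4*1 = -12/P - 4 = -4 - 12/P)
(-110 - 27)*(-35 + c(-2)) = (-110 - 27)*(-35 + (-4 - 12/(-2))) = -137*(-35 + (-4 - 12*(-½))) = -137*(-35 + (-4 + 6)) = -137*(-35 + 2) = -137*(-33) = 4521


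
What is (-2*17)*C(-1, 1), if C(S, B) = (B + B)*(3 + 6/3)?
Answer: -340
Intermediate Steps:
C(S, B) = 10*B (C(S, B) = (2*B)*(3 + 6*(⅓)) = (2*B)*(3 + 2) = (2*B)*5 = 10*B)
(-2*17)*C(-1, 1) = (-2*17)*(10*1) = -34*10 = -340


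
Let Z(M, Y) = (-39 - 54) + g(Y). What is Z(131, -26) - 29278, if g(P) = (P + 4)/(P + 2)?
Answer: -352441/12 ≈ -29370.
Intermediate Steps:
g(P) = (4 + P)/(2 + P)
Z(M, Y) = -93 + (4 + Y)/(2 + Y) (Z(M, Y) = (-39 - 54) + (4 + Y)/(2 + Y) = -93 + (4 + Y)/(2 + Y))
Z(131, -26) - 29278 = 2*(-91 - 46*(-26))/(2 - 26) - 29278 = 2*(-91 + 1196)/(-24) - 29278 = 2*(-1/24)*1105 - 29278 = -1105/12 - 29278 = -352441/12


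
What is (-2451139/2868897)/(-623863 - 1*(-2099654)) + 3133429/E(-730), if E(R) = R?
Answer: -13266601144744236553/3090741431944710 ≈ -4292.4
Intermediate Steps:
(-2451139/2868897)/(-623863 - 1*(-2099654)) + 3133429/E(-730) = (-2451139/2868897)/(-623863 - 1*(-2099654)) + 3133429/(-730) = (-2451139*1/2868897)/(-623863 + 2099654) + 3133429*(-1/730) = -2451139/2868897/1475791 - 3133429/730 = -2451139/2868897*1/1475791 - 3133429/730 = -2451139/4233892372527 - 3133429/730 = -13266601144744236553/3090741431944710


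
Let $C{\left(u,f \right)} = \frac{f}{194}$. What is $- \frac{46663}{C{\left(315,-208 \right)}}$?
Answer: $\frac{4526311}{104} \approx 43522.0$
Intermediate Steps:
$C{\left(u,f \right)} = \frac{f}{194}$ ($C{\left(u,f \right)} = f \frac{1}{194} = \frac{f}{194}$)
$- \frac{46663}{C{\left(315,-208 \right)}} = - \frac{46663}{\frac{1}{194} \left(-208\right)} = - \frac{46663}{- \frac{104}{97}} = \left(-46663\right) \left(- \frac{97}{104}\right) = \frac{4526311}{104}$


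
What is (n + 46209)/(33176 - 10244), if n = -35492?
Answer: 1531/3276 ≈ 0.46734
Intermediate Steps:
(n + 46209)/(33176 - 10244) = (-35492 + 46209)/(33176 - 10244) = 10717/22932 = 10717*(1/22932) = 1531/3276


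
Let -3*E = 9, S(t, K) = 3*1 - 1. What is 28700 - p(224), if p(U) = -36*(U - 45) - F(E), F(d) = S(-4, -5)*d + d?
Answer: 35135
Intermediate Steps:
S(t, K) = 2 (S(t, K) = 3 - 1 = 2)
E = -3 (E = -⅓*9 = -3)
F(d) = 3*d (F(d) = 2*d + d = 3*d)
p(U) = 1629 - 36*U (p(U) = -36*(U - 45) - 3*(-3) = -36*(-45 + U) - 1*(-9) = (1620 - 36*U) + 9 = 1629 - 36*U)
28700 - p(224) = 28700 - (1629 - 36*224) = 28700 - (1629 - 8064) = 28700 - 1*(-6435) = 28700 + 6435 = 35135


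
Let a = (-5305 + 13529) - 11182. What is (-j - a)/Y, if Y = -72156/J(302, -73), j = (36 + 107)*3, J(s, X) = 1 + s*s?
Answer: -76885815/24052 ≈ -3196.6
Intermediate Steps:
J(s, X) = 1 + s²
j = 429 (j = 143*3 = 429)
Y = -72156/91205 (Y = -72156/(1 + 302²) = -72156/(1 + 91204) = -72156/91205 ≈ -0.79114)
a = -2958 (a = 8224 - 11182 = -2958)
(-j - a)/Y = (-1*429 - 1*(-2958))/(-72156/91205) = (-429 + 2958)*(-91205/72156) = 2529*(-91205/72156) = -76885815/24052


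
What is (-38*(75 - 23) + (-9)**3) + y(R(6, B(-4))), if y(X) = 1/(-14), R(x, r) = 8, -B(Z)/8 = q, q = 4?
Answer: -37871/14 ≈ -2705.1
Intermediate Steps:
B(Z) = -32 (B(Z) = -8*4 = -32)
y(X) = -1/14
(-38*(75 - 23) + (-9)**3) + y(R(6, B(-4))) = (-38*(75 - 23) + (-9)**3) - 1/14 = (-38*52 - 729) - 1/14 = (-1976 - 729) - 1/14 = -2705 - 1/14 = -37871/14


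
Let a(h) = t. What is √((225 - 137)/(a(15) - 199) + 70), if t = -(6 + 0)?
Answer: √2923710/205 ≈ 8.3409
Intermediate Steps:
t = -6 (t = -1*6 = -6)
a(h) = -6
√((225 - 137)/(a(15) - 199) + 70) = √((225 - 137)/(-6 - 199) + 70) = √(88/(-205) + 70) = √(88*(-1/205) + 70) = √(-88/205 + 70) = √(14262/205) = √2923710/205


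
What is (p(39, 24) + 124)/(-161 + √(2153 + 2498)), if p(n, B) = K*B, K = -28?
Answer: 44114/10635 + 274*√4651/10635 ≈ 5.9051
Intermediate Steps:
p(n, B) = -28*B
(p(39, 24) + 124)/(-161 + √(2153 + 2498)) = (-28*24 + 124)/(-161 + √(2153 + 2498)) = (-672 + 124)/(-161 + √4651) = -548/(-161 + √4651)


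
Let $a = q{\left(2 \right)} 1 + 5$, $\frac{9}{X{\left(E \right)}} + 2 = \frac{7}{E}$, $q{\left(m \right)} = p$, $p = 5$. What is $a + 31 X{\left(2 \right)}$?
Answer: $196$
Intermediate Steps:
$q{\left(m \right)} = 5$
$X{\left(E \right)} = \frac{9}{-2 + \frac{7}{E}}$
$a = 10$ ($a = 5 \cdot 1 + 5 = 5 + 5 = 10$)
$a + 31 X{\left(2 \right)} = 10 + 31 \left(\left(-9\right) 2 \frac{1}{-7 + 2 \cdot 2}\right) = 10 + 31 \left(\left(-9\right) 2 \frac{1}{-7 + 4}\right) = 10 + 31 \left(\left(-9\right) 2 \frac{1}{-3}\right) = 10 + 31 \left(\left(-9\right) 2 \left(- \frac{1}{3}\right)\right) = 10 + 31 \cdot 6 = 10 + 186 = 196$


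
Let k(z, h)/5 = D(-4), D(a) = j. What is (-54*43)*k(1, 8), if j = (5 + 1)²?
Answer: -417960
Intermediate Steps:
j = 36 (j = 6² = 36)
D(a) = 36
k(z, h) = 180 (k(z, h) = 5*36 = 180)
(-54*43)*k(1, 8) = -54*43*180 = -2322*180 = -417960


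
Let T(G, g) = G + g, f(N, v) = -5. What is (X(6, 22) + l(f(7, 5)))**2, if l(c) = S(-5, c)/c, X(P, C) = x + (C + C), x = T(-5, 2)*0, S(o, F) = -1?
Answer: 48841/25 ≈ 1953.6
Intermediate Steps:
x = 0 (x = (-5 + 2)*0 = -3*0 = 0)
X(P, C) = 2*C (X(P, C) = 0 + (C + C) = 0 + 2*C = 2*C)
l(c) = -1/c
(X(6, 22) + l(f(7, 5)))**2 = (2*22 - 1/(-5))**2 = (44 - 1*(-1/5))**2 = (44 + 1/5)**2 = (221/5)**2 = 48841/25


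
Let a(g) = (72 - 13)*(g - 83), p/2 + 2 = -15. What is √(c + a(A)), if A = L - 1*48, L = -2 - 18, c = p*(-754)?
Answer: √16727 ≈ 129.33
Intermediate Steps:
p = -34 (p = -4 + 2*(-15) = -4 - 30 = -34)
c = 25636 (c = -34*(-754) = 25636)
L = -20
A = -68 (A = -20 - 1*48 = -20 - 48 = -68)
a(g) = -4897 + 59*g (a(g) = 59*(-83 + g) = -4897 + 59*g)
√(c + a(A)) = √(25636 + (-4897 + 59*(-68))) = √(25636 + (-4897 - 4012)) = √(25636 - 8909) = √16727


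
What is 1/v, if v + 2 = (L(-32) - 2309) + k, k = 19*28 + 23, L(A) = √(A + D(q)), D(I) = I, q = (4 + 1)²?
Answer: -1756/3083543 - I*√7/3083543 ≈ -0.00056947 - 8.5802e-7*I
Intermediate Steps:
q = 25 (q = 5² = 25)
L(A) = √(25 + A) (L(A) = √(A + 25) = √(25 + A))
k = 555 (k = 532 + 23 = 555)
v = -1756 + I*√7 (v = -2 + ((√(25 - 32) - 2309) + 555) = -2 + ((√(-7) - 2309) + 555) = -2 + ((I*√7 - 2309) + 555) = -2 + ((-2309 + I*√7) + 555) = -2 + (-1754 + I*√7) = -1756 + I*√7 ≈ -1756.0 + 2.6458*I)
1/v = 1/(-1756 + I*√7)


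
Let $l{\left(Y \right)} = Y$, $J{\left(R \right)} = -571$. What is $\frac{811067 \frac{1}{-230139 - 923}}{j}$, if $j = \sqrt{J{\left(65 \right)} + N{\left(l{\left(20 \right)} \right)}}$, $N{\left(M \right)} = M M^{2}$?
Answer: $- \frac{811067 \sqrt{7429}}{1716559598} \approx -0.040725$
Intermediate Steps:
$N{\left(M \right)} = M^{3}$
$j = \sqrt{7429}$ ($j = \sqrt{-571 + 20^{3}} = \sqrt{-571 + 8000} = \sqrt{7429} \approx 86.192$)
$\frac{811067 \frac{1}{-230139 - 923}}{j} = \frac{811067 \frac{1}{-230139 - 923}}{\sqrt{7429}} = \frac{811067}{-230139 - 923} \frac{\sqrt{7429}}{7429} = \frac{811067}{-231062} \frac{\sqrt{7429}}{7429} = 811067 \left(- \frac{1}{231062}\right) \frac{\sqrt{7429}}{7429} = - \frac{811067 \frac{\sqrt{7429}}{7429}}{231062} = - \frac{811067 \sqrt{7429}}{1716559598}$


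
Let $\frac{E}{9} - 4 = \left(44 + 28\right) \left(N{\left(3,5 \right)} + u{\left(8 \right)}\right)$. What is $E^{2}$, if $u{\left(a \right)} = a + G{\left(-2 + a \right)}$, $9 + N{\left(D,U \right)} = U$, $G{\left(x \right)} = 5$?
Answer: $34433424$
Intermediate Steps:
$N{\left(D,U \right)} = -9 + U$
$u{\left(a \right)} = 5 + a$ ($u{\left(a \right)} = a + 5 = 5 + a$)
$E = 5868$ ($E = 36 + 9 \left(44 + 28\right) \left(\left(-9 + 5\right) + \left(5 + 8\right)\right) = 36 + 9 \cdot 72 \left(-4 + 13\right) = 36 + 9 \cdot 72 \cdot 9 = 36 + 9 \cdot 648 = 36 + 5832 = 5868$)
$E^{2} = 5868^{2} = 34433424$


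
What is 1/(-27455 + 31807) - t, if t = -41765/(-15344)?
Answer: -11359121/4173568 ≈ -2.7217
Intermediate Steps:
t = 41765/15344 (t = -41765*(-1/15344) = 41765/15344 ≈ 2.7219)
1/(-27455 + 31807) - t = 1/(-27455 + 31807) - 1*41765/15344 = 1/4352 - 41765/15344 = -11359121/4173568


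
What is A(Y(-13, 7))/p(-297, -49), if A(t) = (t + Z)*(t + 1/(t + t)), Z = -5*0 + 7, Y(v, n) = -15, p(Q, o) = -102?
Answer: -902/765 ≈ -1.1791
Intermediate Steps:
Z = 7 (Z = 0 + 7 = 7)
A(t) = (7 + t)*(t + 1/(2*t)) (A(t) = (t + 7)*(t + 1/(t + t)) = (7 + t)*(t + 1/(2*t)))
A(Y(-13, 7))/p(-297, -49) = (1/2 + (-15)**2 + 7*(-15) + (7/2)/(-15))/(-102) = (1/2 + 225 - 105 + (7/2)*(-1/15))*(-1/102) = (1/2 + 225 - 105 - 7/30)*(-1/102) = (1804/15)*(-1/102) = -902/765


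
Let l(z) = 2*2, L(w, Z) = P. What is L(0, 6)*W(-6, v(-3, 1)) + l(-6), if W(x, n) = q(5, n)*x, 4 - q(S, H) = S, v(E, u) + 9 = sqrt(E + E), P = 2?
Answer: 16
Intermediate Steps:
L(w, Z) = 2
v(E, u) = -9 + sqrt(2)*sqrt(E) (v(E, u) = -9 + sqrt(E + E) = -9 + sqrt(2*E) = -9 + sqrt(2)*sqrt(E))
q(S, H) = 4 - S
W(x, n) = -x (W(x, n) = (4 - 1*5)*x = (4 - 5)*x = -x)
l(z) = 4
L(0, 6)*W(-6, v(-3, 1)) + l(-6) = 2*(-1*(-6)) + 4 = 2*6 + 4 = 12 + 4 = 16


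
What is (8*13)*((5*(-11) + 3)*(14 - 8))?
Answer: -32448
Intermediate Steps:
(8*13)*((5*(-11) + 3)*(14 - 8)) = 104*((-55 + 3)*6) = 104*(-52*6) = 104*(-312) = -32448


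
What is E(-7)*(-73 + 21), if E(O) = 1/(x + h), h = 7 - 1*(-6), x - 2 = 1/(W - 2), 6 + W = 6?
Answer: -104/29 ≈ -3.5862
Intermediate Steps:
W = 0 (W = -6 + 6 = 0)
x = 3/2 (x = 2 + 1/(0 - 2) = 2 + 1/(-2) = 2 - ½ = 3/2 ≈ 1.5000)
h = 13 (h = 7 + 6 = 13)
E(O) = 2/29 (E(O) = 1/(3/2 + 13) = 1/(29/2) = 2/29)
E(-7)*(-73 + 21) = 2*(-73 + 21)/29 = (2/29)*(-52) = -104/29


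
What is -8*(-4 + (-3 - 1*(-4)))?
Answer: 24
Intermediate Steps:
-8*(-4 + (-3 - 1*(-4))) = -8*(-4 + (-3 + 4)) = -8*(-4 + 1) = -8*(-3) = 24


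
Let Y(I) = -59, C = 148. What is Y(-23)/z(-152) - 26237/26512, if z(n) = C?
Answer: -1361821/980944 ≈ -1.3883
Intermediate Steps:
z(n) = 148
Y(-23)/z(-152) - 26237/26512 = -59/148 - 26237/26512 = -1361821/980944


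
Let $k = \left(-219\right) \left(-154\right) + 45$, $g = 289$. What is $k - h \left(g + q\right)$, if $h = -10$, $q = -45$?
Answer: $36211$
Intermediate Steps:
$k = 33771$ ($k = 33726 + 45 = 33771$)
$k - h \left(g + q\right) = 33771 - - 10 \left(289 - 45\right) = 33771 - \left(-10\right) 244 = 33771 - -2440 = 33771 + 2440 = 36211$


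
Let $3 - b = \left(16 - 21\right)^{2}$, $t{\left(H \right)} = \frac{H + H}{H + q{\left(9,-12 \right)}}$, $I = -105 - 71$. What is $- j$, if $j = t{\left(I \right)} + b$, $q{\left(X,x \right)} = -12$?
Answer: $\frac{946}{47} \approx 20.128$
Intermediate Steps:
$I = -176$
$t{\left(H \right)} = \frac{2 H}{-12 + H}$ ($t{\left(H \right)} = \frac{H + H}{H - 12} = \frac{2 H}{-12 + H}$)
$b = -22$ ($b = 3 - \left(16 - 21\right)^{2} = 3 - \left(-5\right)^{2} = 3 - 25 = -22$)
$j = - \frac{946}{47}$ ($j = 2 \left(-176\right) \frac{1}{-12 - 176} - 22 = 2 \left(-176\right) \frac{1}{-188} - 22 = 2 \left(-176\right) \left(- \frac{1}{188}\right) - 22 = \frac{88}{47} - 22 = - \frac{946}{47} \approx -20.128$)
$- j = \left(-1\right) \left(- \frac{946}{47}\right) = \frac{946}{47}$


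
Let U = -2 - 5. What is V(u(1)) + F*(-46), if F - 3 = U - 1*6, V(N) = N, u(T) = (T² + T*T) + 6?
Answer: 468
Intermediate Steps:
u(T) = 6 + 2*T² (u(T) = (T² + T²) + 6 = 2*T² + 6 = 6 + 2*T²)
U = -7
F = -10 (F = 3 + (-7 - 1*6) = 3 + (-7 - 6) = 3 - 13 = -10)
V(u(1)) + F*(-46) = (6 + 2*1²) - 10*(-46) = (6 + 2*1) + 460 = (6 + 2) + 460 = 8 + 460 = 468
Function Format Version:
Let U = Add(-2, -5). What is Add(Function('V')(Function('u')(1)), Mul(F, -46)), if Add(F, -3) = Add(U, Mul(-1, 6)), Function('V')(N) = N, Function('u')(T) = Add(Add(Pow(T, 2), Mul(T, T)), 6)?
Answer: 468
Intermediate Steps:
Function('u')(T) = Add(6, Mul(2, Pow(T, 2))) (Function('u')(T) = Add(Add(Pow(T, 2), Pow(T, 2)), 6) = Add(Mul(2, Pow(T, 2)), 6) = Add(6, Mul(2, Pow(T, 2))))
U = -7
F = -10 (F = Add(3, Add(-7, Mul(-1, 6))) = Add(3, Add(-7, -6)) = Add(3, -13) = -10)
Add(Function('V')(Function('u')(1)), Mul(F, -46)) = Add(Add(6, Mul(2, Pow(1, 2))), Mul(-10, -46)) = Add(Add(6, Mul(2, 1)), 460) = Add(Add(6, 2), 460) = Add(8, 460) = 468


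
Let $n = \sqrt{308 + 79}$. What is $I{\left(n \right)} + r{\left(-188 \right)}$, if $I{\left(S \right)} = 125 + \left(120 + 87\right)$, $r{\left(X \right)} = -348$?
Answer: $-16$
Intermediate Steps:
$n = 3 \sqrt{43}$ ($n = \sqrt{387} = 3 \sqrt{43} \approx 19.672$)
$I{\left(S \right)} = 332$ ($I{\left(S \right)} = 125 + 207 = 332$)
$I{\left(n \right)} + r{\left(-188 \right)} = 332 - 348 = -16$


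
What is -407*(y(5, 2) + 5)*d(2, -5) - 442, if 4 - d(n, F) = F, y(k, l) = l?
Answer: -26083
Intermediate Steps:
d(n, F) = 4 - F
-407*(y(5, 2) + 5)*d(2, -5) - 442 = -407*(2 + 5)*(4 - 1*(-5)) - 442 = -2849*(4 + 5) - 442 = -2849*9 - 442 = -407*63 - 442 = -25641 - 442 = -26083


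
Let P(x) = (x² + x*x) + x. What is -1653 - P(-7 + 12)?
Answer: -1708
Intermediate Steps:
P(x) = x + 2*x² (P(x) = (x² + x²) + x = 2*x² + x = x + 2*x²)
-1653 - P(-7 + 12) = -1653 - (-7 + 12)*(1 + 2*(-7 + 12)) = -1653 - 5*(1 + 2*5) = -1653 - 5*(1 + 10) = -1653 - 5*11 = -1653 - 1*55 = -1653 - 55 = -1708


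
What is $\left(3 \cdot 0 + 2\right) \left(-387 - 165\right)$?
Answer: $-1104$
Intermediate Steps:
$\left(3 \cdot 0 + 2\right) \left(-387 - 165\right) = \left(0 + 2\right) \left(-387 - 165\right) = 2 \left(-552\right) = -1104$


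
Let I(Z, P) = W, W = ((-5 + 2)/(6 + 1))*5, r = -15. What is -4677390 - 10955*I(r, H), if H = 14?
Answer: -4653915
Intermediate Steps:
W = -15/7 (W = -3/7*5 = -15/7 ≈ -2.1429)
I(Z, P) = -15/7
-4677390 - 10955*I(r, H) = -4677390 - 10955*(-15/7) = -4677390 + 23475 = -4653915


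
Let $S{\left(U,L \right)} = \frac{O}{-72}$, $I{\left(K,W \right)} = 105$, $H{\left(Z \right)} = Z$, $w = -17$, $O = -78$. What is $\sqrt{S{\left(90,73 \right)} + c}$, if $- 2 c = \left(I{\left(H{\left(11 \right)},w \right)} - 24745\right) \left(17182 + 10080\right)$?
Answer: $\frac{\sqrt{12091242279}}{6} \approx 18327.0$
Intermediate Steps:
$S{\left(U,L \right)} = \frac{13}{12}$ ($S{\left(U,L \right)} = - \frac{78}{-72} = \left(-78\right) \left(- \frac{1}{72}\right) = \frac{13}{12}$)
$c = 335867840$ ($c = - \frac{\left(105 - 24745\right) \left(17182 + 10080\right)}{2} = - \frac{\left(-24640\right) 27262}{2} = \left(- \frac{1}{2}\right) \left(-671735680\right) = 335867840$)
$\sqrt{S{\left(90,73 \right)} + c} = \sqrt{\frac{13}{12} + 335867840} = \sqrt{\frac{4030414093}{12}} = \frac{\sqrt{12091242279}}{6}$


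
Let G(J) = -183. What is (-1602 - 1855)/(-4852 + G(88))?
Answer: 3457/5035 ≈ 0.68659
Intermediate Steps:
(-1602 - 1855)/(-4852 + G(88)) = (-1602 - 1855)/(-4852 - 183) = -3457/(-5035) = -3457*(-1/5035) = 3457/5035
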